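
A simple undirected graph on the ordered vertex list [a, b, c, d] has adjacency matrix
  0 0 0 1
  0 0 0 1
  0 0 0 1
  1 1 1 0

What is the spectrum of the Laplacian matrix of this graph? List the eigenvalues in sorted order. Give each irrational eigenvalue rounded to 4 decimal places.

Reading degrees in the order [a, b, c, d] gives [1, 1, 1, 3]; set D = diag(1, 1, 1, 3) and form L = D - A. L is symmetric positive semidefinite, so every eigenvalue is real and nonnegative. The largest eigenvalue, 4, is at most the vertex count 4.

[0, 1, 1, 4]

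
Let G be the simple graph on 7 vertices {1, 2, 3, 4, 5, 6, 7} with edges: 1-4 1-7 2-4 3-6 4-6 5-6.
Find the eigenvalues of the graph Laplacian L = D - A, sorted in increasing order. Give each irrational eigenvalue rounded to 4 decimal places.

[0, 0.3217, 0.6802, 1, 2.1397, 3.2297, 4.6287]

Each diagonal entry of L is the vertex degree and each off-diagonal entry is -1 where an edge is present, 0 otherwise; in the order [1, 2, 3, 4, 5, 6, 7] the diagonal is [2, 1, 1, 3, 1, 3, 1]. Diagonalising L (or applying a numerical eigensolver to the 7x7 matrix) gives the spectrum above. The single zero eigenvalue shows the graph is connected.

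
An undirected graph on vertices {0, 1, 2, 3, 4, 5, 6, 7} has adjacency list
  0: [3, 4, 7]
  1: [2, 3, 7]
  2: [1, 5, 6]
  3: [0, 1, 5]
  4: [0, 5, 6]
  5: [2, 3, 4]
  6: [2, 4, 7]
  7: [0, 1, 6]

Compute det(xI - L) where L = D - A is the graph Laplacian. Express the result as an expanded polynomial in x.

Reading degrees in the order [0, 1, 2, 3, 4, 5, 6, 7] gives [3, 3, 3, 3, 3, 3, 3, 3]; set D = diag(3, 3, 3, 3, 3, 3, 3, 3) and form L = D - A. Computing det(xI - L) by cofactor expansion (or equivalently via sum-over-permutations) gives x^8 - 24x^7 + 240x^6 - 1296x^5 + 4080x^4 - 7488x^3 + 7424x^2 - 3072x. The constant term is 0 because L is singular (the all-ones vector lies in its kernel). By the matrix-tree theorem the graph has (1/8) * product of the nonzero eigenvalues = 384 spanning trees.

x^8 - 24x^7 + 240x^6 - 1296x^5 + 4080x^4 - 7488x^3 + 7424x^2 - 3072x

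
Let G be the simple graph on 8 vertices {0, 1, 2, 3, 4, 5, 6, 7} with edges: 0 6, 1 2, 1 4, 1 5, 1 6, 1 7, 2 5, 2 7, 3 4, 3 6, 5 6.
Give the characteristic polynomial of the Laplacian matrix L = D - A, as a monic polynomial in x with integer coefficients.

Reading degrees in the order [0, 1, 2, 3, 4, 5, 6, 7] gives [1, 5, 3, 2, 2, 3, 4, 2]; set D = diag(1, 5, 3, 2, 2, 3, 4, 2) and form L = D - A. L has integer entries, so p(x) = det(xI - L) has integer coefficients. Expanding the determinant yields x^8 - 22x^7 + 195x^6 - 896x^5 + 2284x^4 - 3194x^3 + 2241x^2 - 608x. Since p(0) = det(-L) = 0, x divides p(x). By the matrix-tree theorem the graph has (1/8) * product of the nonzero eigenvalues = 76 spanning trees.

x^8 - 22x^7 + 195x^6 - 896x^5 + 2284x^4 - 3194x^3 + 2241x^2 - 608x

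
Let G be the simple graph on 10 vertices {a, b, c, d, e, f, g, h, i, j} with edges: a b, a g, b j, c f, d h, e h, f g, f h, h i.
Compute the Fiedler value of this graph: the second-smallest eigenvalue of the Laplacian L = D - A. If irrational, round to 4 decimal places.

With the vertex order [a, b, c, d, e, f, g, h, i, j], the degrees are [2, 2, 1, 1, 1, 3, 2, 4, 1, 1], giving D = diag(2, 2, 1, 1, 1, 3, 2, 4, 1, 1) and L = D - A. The sorted Laplacian eigenvalues are [0, 0.1473, 0.5085, 1, 1, 1, 2.1053, 3.1771, 3.7773, 5.2844]; the algebraic connectivity is the second entry, 0.1473. The eigenvalues sum to 18, which equals trace(L) = 2|E|.

0.1473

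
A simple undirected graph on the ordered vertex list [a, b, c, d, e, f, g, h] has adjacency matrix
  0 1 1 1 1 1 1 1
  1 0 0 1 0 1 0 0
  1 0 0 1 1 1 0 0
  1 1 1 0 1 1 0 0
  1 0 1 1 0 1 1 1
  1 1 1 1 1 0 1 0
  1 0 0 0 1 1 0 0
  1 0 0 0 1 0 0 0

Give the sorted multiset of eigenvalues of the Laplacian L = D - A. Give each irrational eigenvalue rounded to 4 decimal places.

[0, 1.9241, 2.7639, 3.4328, 5.7789, 6.8643, 7.2361, 8]

With the vertex order [a, b, c, d, e, f, g, h], the degrees are [7, 3, 4, 5, 6, 6, 3, 2], giving D = diag(7, 3, 4, 5, 6, 6, 3, 2) and L = D - A. L is symmetric positive semidefinite, so every eigenvalue is real and nonnegative. The single zero eigenvalue shows the graph is connected. The eigenvalues sum to 36, which equals trace(L) = 2|E|.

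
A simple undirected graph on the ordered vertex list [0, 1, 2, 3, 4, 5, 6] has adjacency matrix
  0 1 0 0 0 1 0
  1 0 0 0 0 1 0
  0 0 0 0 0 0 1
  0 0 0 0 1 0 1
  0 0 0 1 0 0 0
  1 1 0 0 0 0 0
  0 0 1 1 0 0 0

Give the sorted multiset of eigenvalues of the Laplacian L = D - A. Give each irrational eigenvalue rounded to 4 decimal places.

[0, 0, 0.5858, 2, 3, 3, 3.4142]

With the vertex order [0, 1, 2, 3, 4, 5, 6], the degrees are [2, 2, 1, 2, 1, 2, 2], giving D = diag(2, 2, 1, 2, 1, 2, 2) and L = D - A. The multiplicity of 0 as a Laplacian eigenvalue equals the number of connected components. The 2 zero eigenvalues correspond to the 2 connected components. There are 2 zeros in the spectrum, matching the 2 components. The eigenvalues sum to 12, which equals trace(L) = 2|E|.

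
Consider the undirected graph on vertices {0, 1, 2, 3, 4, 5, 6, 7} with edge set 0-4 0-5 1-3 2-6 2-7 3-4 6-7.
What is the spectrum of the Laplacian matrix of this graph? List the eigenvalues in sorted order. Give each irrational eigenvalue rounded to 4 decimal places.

Reading degrees in the order [0, 1, 2, 3, 4, 5, 6, 7] gives [2, 1, 2, 2, 2, 1, 2, 2]; set D = diag(2, 1, 2, 2, 2, 1, 2, 2) and form L = D - A. Since every row of L sums to 0, the all-ones vector is in the kernel and 0 is an eigenvalue. The 2 zero eigenvalues correspond to the 2 connected components. The largest eigenvalue, 3.6180, is at most the vertex count 8.

[0, 0, 0.3820, 1.3820, 2.6180, 3, 3, 3.6180]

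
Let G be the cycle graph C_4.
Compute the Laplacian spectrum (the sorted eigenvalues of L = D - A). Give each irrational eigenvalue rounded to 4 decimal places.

[0, 2, 2, 4]

The graph has 4 vertices and degree multiset [2, 2, 2, 2]; D is the diagonal matrix of degrees and L = D - A. L is symmetric positive semidefinite, so every eigenvalue is real and nonnegative. By the matrix-tree theorem the graph has (1/4) * product of the nonzero eigenvalues = 4 spanning trees.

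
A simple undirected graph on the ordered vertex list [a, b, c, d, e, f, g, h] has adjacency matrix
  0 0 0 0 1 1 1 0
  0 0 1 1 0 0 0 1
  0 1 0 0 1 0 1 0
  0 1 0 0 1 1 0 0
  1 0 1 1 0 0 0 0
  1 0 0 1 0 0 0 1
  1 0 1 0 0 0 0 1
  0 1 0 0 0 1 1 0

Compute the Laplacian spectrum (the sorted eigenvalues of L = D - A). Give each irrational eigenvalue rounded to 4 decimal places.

[0, 2, 2, 2, 4, 4, 4, 6]

Reading degrees in the order [a, b, c, d, e, f, g, h] gives [3, 3, 3, 3, 3, 3, 3, 3]; set D = diag(3, 3, 3, 3, 3, 3, 3, 3) and form L = D - A. Diagonalising L (or applying a numerical eigensolver to the 8x8 matrix) gives the spectrum above. There is one zero in the spectrum, matching the 1 component. The eigenvalues sum to 24, which equals trace(L) = 2|E|.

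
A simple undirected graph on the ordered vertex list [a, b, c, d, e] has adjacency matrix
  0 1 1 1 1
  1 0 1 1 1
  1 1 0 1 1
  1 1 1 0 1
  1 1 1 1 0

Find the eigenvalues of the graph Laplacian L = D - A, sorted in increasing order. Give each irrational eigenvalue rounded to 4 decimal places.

[0, 5, 5, 5, 5]

With the vertex order [a, b, c, d, e], the degrees are [4, 4, 4, 4, 4], giving D = diag(4, 4, 4, 4, 4) and L = D - A. The multiplicity of 0 as a Laplacian eigenvalue equals the number of connected components. By the matrix-tree theorem the graph has (1/5) * product of the nonzero eigenvalues = 125 spanning trees.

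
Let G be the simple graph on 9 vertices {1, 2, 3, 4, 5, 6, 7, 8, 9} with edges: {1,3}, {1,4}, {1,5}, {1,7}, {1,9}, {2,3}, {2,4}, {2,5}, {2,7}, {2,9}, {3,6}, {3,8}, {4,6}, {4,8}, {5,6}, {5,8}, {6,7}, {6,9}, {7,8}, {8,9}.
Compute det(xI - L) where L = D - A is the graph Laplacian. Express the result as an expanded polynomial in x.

x^9 - 40x^8 + 690x^7 - 6720x^6 + 40485x^5 - 154704x^4 + 366560x^3 - 492800x^2 + 288000x

With the vertex order [1, 2, 3, 4, 5, 6, 7, 8, 9], the degrees are [5, 5, 4, 4, 4, 5, 4, 5, 4], giving D = diag(5, 5, 4, 4, 4, 5, 4, 5, 4) and L = D - A. L has integer entries, so p(x) = det(xI - L) has integer coefficients. Expanding the determinant yields x^9 - 40x^8 + 690x^7 - 6720x^6 + 40485x^5 - 154704x^4 + 366560x^3 - 492800x^2 + 288000x. The coefficient of x^8 equals -trace(L) = -40, matching the sum of degrees. The largest eigenvalue, 9, is at most the vertex count 9. The eigenvalues sum to 40, which equals trace(L) = 2|E|.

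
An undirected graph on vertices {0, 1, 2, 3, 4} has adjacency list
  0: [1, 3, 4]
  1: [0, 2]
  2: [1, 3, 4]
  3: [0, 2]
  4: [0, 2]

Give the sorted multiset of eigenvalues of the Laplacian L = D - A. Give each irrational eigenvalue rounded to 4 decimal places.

[0, 2, 2, 3, 5]

Each diagonal entry of L is the vertex degree and each off-diagonal entry is -1 where an edge is present, 0 otherwise; in the order [0, 1, 2, 3, 4] the diagonal is [3, 2, 3, 2, 2]. Since every row of L sums to 0, the all-ones vector is in the kernel and 0 is an eigenvalue. The single zero eigenvalue shows the graph is connected. By the matrix-tree theorem the graph has (1/5) * product of the nonzero eigenvalues = 12 spanning trees.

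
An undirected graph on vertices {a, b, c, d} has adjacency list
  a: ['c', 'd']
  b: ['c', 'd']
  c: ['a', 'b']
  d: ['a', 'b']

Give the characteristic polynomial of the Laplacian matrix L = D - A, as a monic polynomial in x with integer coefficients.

With the vertex order [a, b, c, d], the degrees are [2, 2, 2, 2], giving D = diag(2, 2, 2, 2) and L = D - A. Computing det(xI - L) by cofactor expansion (or equivalently via sum-over-permutations) gives x^4 - 8x^3 + 20x^2 - 16x. Since p(0) = det(-L) = 0, x divides p(x). The eigenvalues sum to 8, which equals trace(L) = 2|E|.

x^4 - 8x^3 + 20x^2 - 16x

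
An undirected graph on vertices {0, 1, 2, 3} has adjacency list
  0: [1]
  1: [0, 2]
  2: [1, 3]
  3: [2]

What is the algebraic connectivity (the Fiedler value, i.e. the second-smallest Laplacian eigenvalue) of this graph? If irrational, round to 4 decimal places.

0.5858

Reading degrees in the order [0, 1, 2, 3] gives [1, 2, 2, 1]; set D = diag(1, 2, 2, 1) and form L = D - A. Computing the eigenvalues of L and sorting gives [0, 0.5858, 2, 3.4142]. The Fiedler value lambda_2 = 0.5858 is strictly positive, so the graph is connected. The eigenvalues sum to 6, which equals trace(L) = 2|E|.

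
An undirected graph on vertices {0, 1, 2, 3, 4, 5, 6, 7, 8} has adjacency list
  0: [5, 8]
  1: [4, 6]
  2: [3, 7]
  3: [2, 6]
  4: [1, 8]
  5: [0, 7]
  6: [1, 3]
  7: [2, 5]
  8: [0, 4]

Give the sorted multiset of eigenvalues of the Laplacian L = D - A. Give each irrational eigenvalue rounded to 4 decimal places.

[0, 0.4679, 0.4679, 1.6527, 1.6527, 3, 3, 3.8794, 3.8794]

Each diagonal entry of L is the vertex degree and each off-diagonal entry is -1 where an edge is present, 0 otherwise; in the order [0, 1, 2, 3, 4, 5, 6, 7, 8] the diagonal is [2, 2, 2, 2, 2, 2, 2, 2, 2]. L is symmetric positive semidefinite, so every eigenvalue is real and nonnegative. The single zero eigenvalue shows the graph is connected. The eigenvalues sum to 18, which equals trace(L) = 2|E|. By the matrix-tree theorem the graph has (1/9) * product of the nonzero eigenvalues = 9 spanning trees.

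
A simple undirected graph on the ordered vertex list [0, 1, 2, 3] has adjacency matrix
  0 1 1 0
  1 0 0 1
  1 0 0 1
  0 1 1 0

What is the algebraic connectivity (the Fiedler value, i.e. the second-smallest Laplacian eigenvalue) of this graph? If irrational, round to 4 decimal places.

2

With the vertex order [0, 1, 2, 3], the degrees are [2, 2, 2, 2], giving D = diag(2, 2, 2, 2) and L = D - A. The sorted Laplacian eigenvalues are [0, 2, 2, 4]; the algebraic connectivity is the second entry, 2. The largest eigenvalue, 4, is at most the vertex count 4.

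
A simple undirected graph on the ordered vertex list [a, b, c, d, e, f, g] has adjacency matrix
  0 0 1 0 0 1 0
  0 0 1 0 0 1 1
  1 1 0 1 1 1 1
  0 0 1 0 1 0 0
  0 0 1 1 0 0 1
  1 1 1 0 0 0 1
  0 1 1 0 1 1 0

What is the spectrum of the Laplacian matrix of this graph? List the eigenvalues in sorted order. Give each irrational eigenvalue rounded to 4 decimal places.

[0, 1.4131, 2.1369, 3.3595, 4.6977, 5.3928, 7]

Reading degrees in the order [a, b, c, d, e, f, g] gives [2, 3, 6, 2, 3, 4, 4]; set D = diag(2, 3, 6, 2, 3, 4, 4) and form L = D - A. L is symmetric positive semidefinite, so every eigenvalue is real and nonnegative. There is one zero in the spectrum, matching the 1 component.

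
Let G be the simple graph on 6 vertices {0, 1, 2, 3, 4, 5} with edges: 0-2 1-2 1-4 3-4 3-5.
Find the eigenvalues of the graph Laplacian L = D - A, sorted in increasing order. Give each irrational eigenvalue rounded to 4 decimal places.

Each diagonal entry of L is the vertex degree and each off-diagonal entry is -1 where an edge is present, 0 otherwise; in the order [0, 1, 2, 3, 4, 5] the diagonal is [1, 2, 2, 2, 2, 1]. L is symmetric positive semidefinite, so every eigenvalue is real and nonnegative. The single zero eigenvalue shows the graph is connected. The largest eigenvalue, 3.7321, is at most the vertex count 6. The eigenvalues sum to 10, which equals trace(L) = 2|E|.

[0, 0.2679, 1, 2, 3, 3.7321]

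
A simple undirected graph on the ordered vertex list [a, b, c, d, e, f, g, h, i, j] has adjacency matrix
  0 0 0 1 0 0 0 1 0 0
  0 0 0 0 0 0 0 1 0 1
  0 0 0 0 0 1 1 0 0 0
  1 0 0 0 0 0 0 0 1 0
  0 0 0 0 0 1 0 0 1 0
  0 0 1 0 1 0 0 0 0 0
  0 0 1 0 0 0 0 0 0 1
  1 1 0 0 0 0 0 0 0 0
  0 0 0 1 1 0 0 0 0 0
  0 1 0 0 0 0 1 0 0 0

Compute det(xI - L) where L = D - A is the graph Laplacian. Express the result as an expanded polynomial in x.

With the vertex order [a, b, c, d, e, f, g, h, i, j], the degrees are [2, 2, 2, 2, 2, 2, 2, 2, 2, 2], giving D = diag(2, 2, 2, 2, 2, 2, 2, 2, 2, 2) and L = D - A. Computing det(xI - L) by cofactor expansion (or equivalently via sum-over-permutations) gives x^10 - 20x^9 + 170x^8 - 800x^7 + 2275x^6 - 4004x^5 + 4290x^4 - 2640x^3 + 825x^2 - 100x. The constant term is 0 because L is singular (the all-ones vector lies in its kernel). By the matrix-tree theorem the graph has (1/10) * product of the nonzero eigenvalues = 10 spanning trees. There is one zero in the spectrum, matching the 1 component.

x^10 - 20x^9 + 170x^8 - 800x^7 + 2275x^6 - 4004x^5 + 4290x^4 - 2640x^3 + 825x^2 - 100x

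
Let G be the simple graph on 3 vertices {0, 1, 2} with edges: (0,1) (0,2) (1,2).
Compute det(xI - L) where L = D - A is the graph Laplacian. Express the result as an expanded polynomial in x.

Each diagonal entry of L is the vertex degree and each off-diagonal entry is -1 where an edge is present, 0 otherwise; in the order [0, 1, 2] the diagonal is [2, 2, 2]. L has integer entries, so p(x) = det(xI - L) has integer coefficients. Expanding the determinant yields x^3 - 6x^2 + 9x. The constant term is 0 because L is singular (the all-ones vector lies in its kernel). By the matrix-tree theorem the graph has (1/3) * product of the nonzero eigenvalues = 3 spanning trees. There is one zero in the spectrum, matching the 1 component.

x^3 - 6x^2 + 9x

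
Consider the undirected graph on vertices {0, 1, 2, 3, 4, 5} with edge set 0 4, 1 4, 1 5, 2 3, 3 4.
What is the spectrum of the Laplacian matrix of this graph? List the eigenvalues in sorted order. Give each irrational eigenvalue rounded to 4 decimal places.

[0, 0.3820, 0.6972, 2, 2.6180, 4.3028]

With the vertex order [0, 1, 2, 3, 4, 5], the degrees are [1, 2, 1, 2, 3, 1], giving D = diag(1, 2, 1, 2, 3, 1) and L = D - A. Since every row of L sums to 0, the all-ones vector is in the kernel and 0 is an eigenvalue. There is one zero in the spectrum, matching the 1 component.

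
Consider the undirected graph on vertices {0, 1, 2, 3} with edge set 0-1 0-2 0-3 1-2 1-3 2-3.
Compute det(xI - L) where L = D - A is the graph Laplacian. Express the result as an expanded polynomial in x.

x^4 - 12x^3 + 48x^2 - 64x

With the vertex order [0, 1, 2, 3], the degrees are [3, 3, 3, 3], giving D = diag(3, 3, 3, 3) and L = D - A. Computing det(xI - L) by cofactor expansion (or equivalently via sum-over-permutations) gives x^4 - 12x^3 + 48x^2 - 64x. The coefficient of x^3 equals -trace(L) = -12, matching the sum of degrees. The largest eigenvalue, 4, is at most the vertex count 4. There is one zero in the spectrum, matching the 1 component.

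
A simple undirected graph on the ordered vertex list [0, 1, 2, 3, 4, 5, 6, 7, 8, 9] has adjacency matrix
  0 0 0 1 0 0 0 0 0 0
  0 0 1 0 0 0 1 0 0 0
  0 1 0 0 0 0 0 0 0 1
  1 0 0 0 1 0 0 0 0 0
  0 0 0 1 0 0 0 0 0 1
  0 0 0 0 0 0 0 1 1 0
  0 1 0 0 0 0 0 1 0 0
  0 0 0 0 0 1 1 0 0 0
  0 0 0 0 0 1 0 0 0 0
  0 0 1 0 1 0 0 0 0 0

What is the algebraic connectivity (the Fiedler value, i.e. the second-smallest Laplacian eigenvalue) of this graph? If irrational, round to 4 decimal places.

Reading degrees in the order [0, 1, 2, 3, 4, 5, 6, 7, 8, 9] gives [1, 2, 2, 2, 2, 2, 2, 2, 1, 2]; set D = diag(1, 2, 2, 2, 2, 2, 2, 2, 1, 2) and form L = D - A. Computing the eigenvalues of L and sorting gives [0, 0.0979, 0.3820, 0.8244, 1.3820, 2, 2.6180, 3.1756, 3.6180, 3.9021]. The Fiedler value lambda_2 = 0.0979 is strictly positive, so the graph is connected.

0.0979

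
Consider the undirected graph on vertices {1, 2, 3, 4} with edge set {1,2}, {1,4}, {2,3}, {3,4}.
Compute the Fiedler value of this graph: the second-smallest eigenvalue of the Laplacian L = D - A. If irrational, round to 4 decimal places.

2

Each diagonal entry of L is the vertex degree and each off-diagonal entry is -1 where an edge is present, 0 otherwise; in the order [1, 2, 3, 4] the diagonal is [2, 2, 2, 2]. The sorted Laplacian eigenvalues are [0, 2, 2, 4]; the algebraic connectivity is the second entry, 2. By the matrix-tree theorem the graph has (1/4) * product of the nonzero eigenvalues = 4 spanning trees.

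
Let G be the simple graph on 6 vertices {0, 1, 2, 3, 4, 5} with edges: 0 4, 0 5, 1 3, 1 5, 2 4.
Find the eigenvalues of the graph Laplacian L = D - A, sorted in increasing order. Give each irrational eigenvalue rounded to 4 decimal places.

Reading degrees in the order [0, 1, 2, 3, 4, 5] gives [2, 2, 1, 1, 2, 2]; set D = diag(2, 2, 1, 1, 2, 2) and form L = D - A. The multiplicity of 0 as a Laplacian eigenvalue equals the number of connected components. The single zero eigenvalue shows the graph is connected. The eigenvalues sum to 10, which equals trace(L) = 2|E|. By the matrix-tree theorem the graph has (1/6) * product of the nonzero eigenvalues = 1 spanning tree.

[0, 0.2679, 1, 2, 3, 3.7321]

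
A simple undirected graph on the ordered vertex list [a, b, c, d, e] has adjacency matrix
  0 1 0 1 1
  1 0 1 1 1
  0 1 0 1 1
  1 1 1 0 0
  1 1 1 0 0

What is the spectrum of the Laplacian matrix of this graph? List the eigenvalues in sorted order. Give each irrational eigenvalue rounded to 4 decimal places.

With the vertex order [a, b, c, d, e], the degrees are [3, 4, 3, 3, 3], giving D = diag(3, 4, 3, 3, 3) and L = D - A. The multiplicity of 0 as a Laplacian eigenvalue equals the number of connected components. The single zero eigenvalue shows the graph is connected. There is one zero in the spectrum, matching the 1 component.

[0, 3, 3, 5, 5]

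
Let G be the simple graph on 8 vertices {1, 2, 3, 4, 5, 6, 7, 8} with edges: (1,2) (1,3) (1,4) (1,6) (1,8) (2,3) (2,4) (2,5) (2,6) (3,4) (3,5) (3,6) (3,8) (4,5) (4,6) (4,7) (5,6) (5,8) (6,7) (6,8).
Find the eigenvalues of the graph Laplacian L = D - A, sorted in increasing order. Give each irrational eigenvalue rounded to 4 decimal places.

With the vertex order [1, 2, 3, 4, 5, 6, 7, 8], the degrees are [5, 5, 6, 6, 5, 7, 2, 4], giving D = diag(5, 5, 6, 6, 5, 7, 2, 4) and L = D - A. Since every row of L sums to 0, the all-ones vector is in the kernel and 0 is an eigenvalue. By the matrix-tree theorem the graph has (1/8) * product of the nonzero eigenvalues = 13615 spanning trees. There is one zero in the spectrum, matching the 1 component.

[0, 1.9430, 4.1727, 5, 6.4804, 7, 7.4039, 8]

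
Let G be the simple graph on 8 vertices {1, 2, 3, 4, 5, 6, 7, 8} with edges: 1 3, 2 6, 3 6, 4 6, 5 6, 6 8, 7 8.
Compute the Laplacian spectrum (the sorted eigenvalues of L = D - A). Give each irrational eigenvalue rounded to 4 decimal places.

Reading degrees in the order [1, 2, 3, 4, 5, 6, 7, 8] gives [1, 1, 2, 1, 1, 5, 1, 2]; set D = diag(1, 1, 2, 1, 1, 5, 1, 2) and form L = D - A. L is symmetric positive semidefinite, so every eigenvalue is real and nonnegative. The eigenvalues sum to 14, which equals trace(L) = 2|E|.

[0, 0.3820, 0.5607, 1, 1, 2.3389, 2.6180, 6.1004]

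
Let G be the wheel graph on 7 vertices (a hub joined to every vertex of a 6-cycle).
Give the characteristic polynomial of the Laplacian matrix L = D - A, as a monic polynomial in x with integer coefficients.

The graph has 7 vertices and degree multiset [6, 3, 3, 3, 3, 3, 3]; D is the diagonal matrix of degrees and L = D - A. L has integer entries, so p(x) = det(xI - L) has integer coefficients. Expanding the determinant yields x^7 - 24x^6 + 231x^5 - 1140x^4 + 3036x^3 - 4128x^2 + 2240x. The constant term is 0 because L is singular (the all-ones vector lies in its kernel). The eigenvalues sum to 24, which equals trace(L) = 2|E|.

x^7 - 24x^6 + 231x^5 - 1140x^4 + 3036x^3 - 4128x^2 + 2240x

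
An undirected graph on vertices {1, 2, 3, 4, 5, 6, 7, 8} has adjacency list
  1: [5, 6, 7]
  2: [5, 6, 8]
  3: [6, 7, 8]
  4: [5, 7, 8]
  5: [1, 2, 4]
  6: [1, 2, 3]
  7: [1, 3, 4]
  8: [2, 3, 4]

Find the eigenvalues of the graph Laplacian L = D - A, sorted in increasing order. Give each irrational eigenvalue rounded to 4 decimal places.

[0, 2, 2, 2, 4, 4, 4, 6]

Reading degrees in the order [1, 2, 3, 4, 5, 6, 7, 8] gives [3, 3, 3, 3, 3, 3, 3, 3]; set D = diag(3, 3, 3, 3, 3, 3, 3, 3) and form L = D - A. Diagonalising L (or applying a numerical eigensolver to the 8x8 matrix) gives the spectrum above. The single zero eigenvalue shows the graph is connected. By the matrix-tree theorem the graph has (1/8) * product of the nonzero eigenvalues = 384 spanning trees.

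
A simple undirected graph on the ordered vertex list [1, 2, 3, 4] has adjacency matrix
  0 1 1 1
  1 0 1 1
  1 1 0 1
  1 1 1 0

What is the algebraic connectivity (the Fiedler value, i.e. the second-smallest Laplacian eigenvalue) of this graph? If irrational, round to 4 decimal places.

4

Each diagonal entry of L is the vertex degree and each off-diagonal entry is -1 where an edge is present, 0 otherwise; in the order [1, 2, 3, 4] the diagonal is [3, 3, 3, 3]. The smallest Laplacian eigenvalue is always 0. The next one, lambda_2 = 4, measures how hard the graph is to disconnect: larger values mean better connectivity. The largest eigenvalue, 4, is at most the vertex count 4. By the matrix-tree theorem the graph has (1/4) * product of the nonzero eigenvalues = 16 spanning trees.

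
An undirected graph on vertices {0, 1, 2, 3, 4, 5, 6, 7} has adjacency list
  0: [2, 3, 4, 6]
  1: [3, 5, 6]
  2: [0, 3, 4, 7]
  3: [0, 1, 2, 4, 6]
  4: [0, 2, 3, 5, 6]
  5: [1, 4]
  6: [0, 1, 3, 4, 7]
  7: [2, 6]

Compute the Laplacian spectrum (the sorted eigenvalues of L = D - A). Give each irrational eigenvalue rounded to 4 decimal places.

Reading degrees in the order [0, 1, 2, 3, 4, 5, 6, 7] gives [4, 3, 4, 5, 5, 2, 5, 2]; set D = diag(4, 3, 4, 5, 5, 2, 5, 2) and form L = D - A. Diagonalising L (or applying a numerical eigensolver to the 8x8 matrix) gives the spectrum above. The largest eigenvalue, 6.7630, is at most the vertex count 8.

[0, 1.4011, 2.3301, 3.0739, 4.6245, 5.4992, 6.3082, 6.7630]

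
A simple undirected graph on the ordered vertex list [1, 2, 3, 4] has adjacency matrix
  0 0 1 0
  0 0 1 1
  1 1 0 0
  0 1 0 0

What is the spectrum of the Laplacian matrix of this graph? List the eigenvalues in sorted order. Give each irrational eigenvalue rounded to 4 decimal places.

Reading degrees in the order [1, 2, 3, 4] gives [1, 2, 2, 1]; set D = diag(1, 2, 2, 1) and form L = D - A. Since every row of L sums to 0, the all-ones vector is in the kernel and 0 is an eigenvalue. The single zero eigenvalue shows the graph is connected.

[0, 0.5858, 2, 3.4142]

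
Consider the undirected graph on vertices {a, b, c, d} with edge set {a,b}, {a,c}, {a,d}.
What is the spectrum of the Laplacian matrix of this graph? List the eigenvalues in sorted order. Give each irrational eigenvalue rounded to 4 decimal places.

Each diagonal entry of L is the vertex degree and each off-diagonal entry is -1 where an edge is present, 0 otherwise; in the order [a, b, c, d] the diagonal is [3, 1, 1, 1]. L is symmetric positive semidefinite, so every eigenvalue is real and nonnegative. The single zero eigenvalue shows the graph is connected. The largest eigenvalue, 4, is at most the vertex count 4.

[0, 1, 1, 4]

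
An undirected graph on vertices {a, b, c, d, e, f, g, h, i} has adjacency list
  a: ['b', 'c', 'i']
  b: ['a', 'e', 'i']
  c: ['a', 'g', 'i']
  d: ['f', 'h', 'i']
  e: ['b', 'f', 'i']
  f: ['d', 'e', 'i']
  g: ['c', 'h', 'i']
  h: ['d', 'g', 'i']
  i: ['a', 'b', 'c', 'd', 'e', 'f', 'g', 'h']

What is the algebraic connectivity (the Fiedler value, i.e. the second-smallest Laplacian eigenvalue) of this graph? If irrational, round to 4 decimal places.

1.5858

Each diagonal entry of L is the vertex degree and each off-diagonal entry is -1 where an edge is present, 0 otherwise; in the order [a, b, c, d, e, f, g, h, i] the diagonal is [3, 3, 3, 3, 3, 3, 3, 3, 8]. Computing the eigenvalues of L and sorting gives [0, 1.5858, 1.5858, 3, 3, 4.4142, 4.4142, 5, 9]. The Fiedler value lambda_2 = 1.5858 is strictly positive, so the graph is connected. The largest eigenvalue, 9, is at most the vertex count 9.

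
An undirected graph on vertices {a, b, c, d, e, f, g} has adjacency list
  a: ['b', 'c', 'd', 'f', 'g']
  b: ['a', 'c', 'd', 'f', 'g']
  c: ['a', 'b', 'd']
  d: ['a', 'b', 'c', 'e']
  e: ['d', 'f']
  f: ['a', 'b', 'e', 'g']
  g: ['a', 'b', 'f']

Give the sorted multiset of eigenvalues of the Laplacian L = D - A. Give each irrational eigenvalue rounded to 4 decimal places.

With the vertex order [a, b, c, d, e, f, g], the degrees are [5, 5, 3, 4, 2, 4, 3], giving D = diag(5, 5, 3, 4, 2, 4, 3) and L = D - A. L is symmetric positive semidefinite, so every eigenvalue is real and nonnegative. The eigenvalues sum to 26, which equals trace(L) = 2|E|.

[0, 1.8358, 2.3820, 4.6180, 4.7729, 6, 6.3914]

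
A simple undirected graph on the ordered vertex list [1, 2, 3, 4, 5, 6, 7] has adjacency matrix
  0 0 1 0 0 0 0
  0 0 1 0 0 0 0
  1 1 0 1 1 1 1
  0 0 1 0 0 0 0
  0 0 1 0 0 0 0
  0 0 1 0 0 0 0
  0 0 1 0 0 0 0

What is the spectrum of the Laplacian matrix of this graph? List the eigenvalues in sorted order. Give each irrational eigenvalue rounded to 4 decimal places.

[0, 1, 1, 1, 1, 1, 7]

Each diagonal entry of L is the vertex degree and each off-diagonal entry is -1 where an edge is present, 0 otherwise; in the order [1, 2, 3, 4, 5, 6, 7] the diagonal is [1, 1, 6, 1, 1, 1, 1]. The multiplicity of 0 as a Laplacian eigenvalue equals the number of connected components. The eigenvalues sum to 12, which equals trace(L) = 2|E|. By the matrix-tree theorem the graph has (1/7) * product of the nonzero eigenvalues = 1 spanning tree.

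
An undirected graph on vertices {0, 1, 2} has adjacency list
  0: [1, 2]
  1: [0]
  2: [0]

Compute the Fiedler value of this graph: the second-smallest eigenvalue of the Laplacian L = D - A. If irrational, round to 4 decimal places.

1

Reading degrees in the order [0, 1, 2] gives [2, 1, 1]; set D = diag(2, 1, 1) and form L = D - A. Computing the eigenvalues of L and sorting gives [0, 1, 3]. The Fiedler value lambda_2 = 1 is strictly positive, so the graph is connected. By the matrix-tree theorem the graph has (1/3) * product of the nonzero eigenvalues = 1 spanning tree.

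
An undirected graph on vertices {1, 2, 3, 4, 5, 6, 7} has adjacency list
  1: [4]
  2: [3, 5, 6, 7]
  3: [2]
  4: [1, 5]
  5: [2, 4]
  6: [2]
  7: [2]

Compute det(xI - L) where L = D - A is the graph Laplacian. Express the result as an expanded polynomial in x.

Reading degrees in the order [1, 2, 3, 4, 5, 6, 7] gives [1, 4, 1, 2, 2, 1, 1]; set D = diag(1, 4, 1, 2, 2, 1, 1) and form L = D - A. Computing det(xI - L) by cofactor expansion (or equivalently via sum-over-permutations) gives x^7 - 12x^6 + 52x^5 - 104x^4 + 102x^3 - 46x^2 + 7x. The constant term is 0 because L is singular (the all-ones vector lies in its kernel). The eigenvalues sum to 12, which equals trace(L) = 2|E|.

x^7 - 12x^6 + 52x^5 - 104x^4 + 102x^3 - 46x^2 + 7x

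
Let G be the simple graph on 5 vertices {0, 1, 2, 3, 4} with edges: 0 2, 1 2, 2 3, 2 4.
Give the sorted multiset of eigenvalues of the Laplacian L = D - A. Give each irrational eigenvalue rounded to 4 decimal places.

Reading degrees in the order [0, 1, 2, 3, 4] gives [1, 1, 4, 1, 1]; set D = diag(1, 1, 4, 1, 1) and form L = D - A. Diagonalising L (or applying a numerical eigensolver to the 5x5 matrix) gives the spectrum above. The single zero eigenvalue shows the graph is connected. There is one zero in the spectrum, matching the 1 component. The largest eigenvalue, 5, is at most the vertex count 5.

[0, 1, 1, 1, 5]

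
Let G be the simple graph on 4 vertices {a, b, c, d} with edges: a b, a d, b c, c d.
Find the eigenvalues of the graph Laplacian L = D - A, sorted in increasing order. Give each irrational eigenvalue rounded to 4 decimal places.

Reading degrees in the order [a, b, c, d] gives [2, 2, 2, 2]; set D = diag(2, 2, 2, 2) and form L = D - A. L is symmetric positive semidefinite, so every eigenvalue is real and nonnegative. The single zero eigenvalue shows the graph is connected. The largest eigenvalue, 4, is at most the vertex count 4.

[0, 2, 2, 4]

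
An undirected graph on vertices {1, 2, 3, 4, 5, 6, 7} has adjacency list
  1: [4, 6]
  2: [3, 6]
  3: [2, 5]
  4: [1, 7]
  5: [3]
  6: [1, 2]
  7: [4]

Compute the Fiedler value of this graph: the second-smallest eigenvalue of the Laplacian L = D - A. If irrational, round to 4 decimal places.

0.1981

Each diagonal entry of L is the vertex degree and each off-diagonal entry is -1 where an edge is present, 0 otherwise; in the order [1, 2, 3, 4, 5, 6, 7] the diagonal is [2, 2, 2, 2, 1, 2, 1]. Computing the eigenvalues of L and sorting gives [0, 0.1981, 0.7530, 1.5550, 2.4450, 3.2470, 3.8019]. The Fiedler value lambda_2 = 0.1981 is strictly positive, so the graph is connected. There is one zero in the spectrum, matching the 1 component.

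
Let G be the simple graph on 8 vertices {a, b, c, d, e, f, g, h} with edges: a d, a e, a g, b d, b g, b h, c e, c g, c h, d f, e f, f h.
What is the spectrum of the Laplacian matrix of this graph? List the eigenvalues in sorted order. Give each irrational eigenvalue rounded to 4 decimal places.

[0, 2, 2, 2, 4, 4, 4, 6]

Each diagonal entry of L is the vertex degree and each off-diagonal entry is -1 where an edge is present, 0 otherwise; in the order [a, b, c, d, e, f, g, h] the diagonal is [3, 3, 3, 3, 3, 3, 3, 3]. L is symmetric positive semidefinite, so every eigenvalue is real and nonnegative. The single zero eigenvalue shows the graph is connected. There is one zero in the spectrum, matching the 1 component.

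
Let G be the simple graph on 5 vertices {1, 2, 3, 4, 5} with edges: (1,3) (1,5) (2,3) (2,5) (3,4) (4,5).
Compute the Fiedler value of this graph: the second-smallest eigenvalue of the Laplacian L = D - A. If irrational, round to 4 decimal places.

2

Each diagonal entry of L is the vertex degree and each off-diagonal entry is -1 where an edge is present, 0 otherwise; in the order [1, 2, 3, 4, 5] the diagonal is [2, 2, 3, 2, 3]. The sorted Laplacian eigenvalues are [0, 2, 2, 3, 5]; the algebraic connectivity is the second entry, 2. The largest eigenvalue, 5, is at most the vertex count 5.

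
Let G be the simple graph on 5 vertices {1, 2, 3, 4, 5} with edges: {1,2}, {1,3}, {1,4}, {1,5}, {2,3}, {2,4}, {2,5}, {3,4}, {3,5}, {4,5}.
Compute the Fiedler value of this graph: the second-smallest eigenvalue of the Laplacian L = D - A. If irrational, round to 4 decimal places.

5

Each diagonal entry of L is the vertex degree and each off-diagonal entry is -1 where an edge is present, 0 otherwise; in the order [1, 2, 3, 4, 5] the diagonal is [4, 4, 4, 4, 4]. The sorted Laplacian eigenvalues are [0, 5, 5, 5, 5]; the algebraic connectivity is the second entry, 5. There is one zero in the spectrum, matching the 1 component.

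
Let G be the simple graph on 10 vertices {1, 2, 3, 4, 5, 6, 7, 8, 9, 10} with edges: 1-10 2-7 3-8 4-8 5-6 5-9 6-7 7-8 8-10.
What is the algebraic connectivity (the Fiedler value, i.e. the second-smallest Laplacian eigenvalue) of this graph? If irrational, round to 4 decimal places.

0.1769

With the vertex order [1, 2, 3, 4, 5, 6, 7, 8, 9, 10], the degrees are [1, 1, 1, 1, 2, 2, 3, 4, 1, 2], giving D = diag(1, 1, 1, 1, 2, 2, 3, 4, 1, 2) and L = D - A. The smallest Laplacian eigenvalue is always 0. The next one, lambda_2 = 0.1769, measures how hard the graph is to disconnect: larger values mean better connectivity. The largest eigenvalue, 5.3430, is at most the vertex count 10.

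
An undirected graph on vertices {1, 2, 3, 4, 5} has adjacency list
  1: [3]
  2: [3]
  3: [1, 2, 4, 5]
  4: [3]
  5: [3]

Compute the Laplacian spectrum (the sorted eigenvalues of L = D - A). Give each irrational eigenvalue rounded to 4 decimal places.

[0, 1, 1, 1, 5]

Reading degrees in the order [1, 2, 3, 4, 5] gives [1, 1, 4, 1, 1]; set D = diag(1, 1, 4, 1, 1) and form L = D - A. Diagonalising L (or applying a numerical eigensolver to the 5x5 matrix) gives the spectrum above. The single zero eigenvalue shows the graph is connected. The eigenvalues sum to 8, which equals trace(L) = 2|E|. By the matrix-tree theorem the graph has (1/5) * product of the nonzero eigenvalues = 1 spanning tree.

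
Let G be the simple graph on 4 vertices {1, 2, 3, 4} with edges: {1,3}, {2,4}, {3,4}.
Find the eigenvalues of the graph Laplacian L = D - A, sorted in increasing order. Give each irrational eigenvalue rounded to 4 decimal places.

Reading degrees in the order [1, 2, 3, 4] gives [1, 1, 2, 2]; set D = diag(1, 1, 2, 2) and form L = D - A. L is symmetric positive semidefinite, so every eigenvalue is real and nonnegative. The single zero eigenvalue shows the graph is connected. The largest eigenvalue, 3.4142, is at most the vertex count 4. By the matrix-tree theorem the graph has (1/4) * product of the nonzero eigenvalues = 1 spanning tree.

[0, 0.5858, 2, 3.4142]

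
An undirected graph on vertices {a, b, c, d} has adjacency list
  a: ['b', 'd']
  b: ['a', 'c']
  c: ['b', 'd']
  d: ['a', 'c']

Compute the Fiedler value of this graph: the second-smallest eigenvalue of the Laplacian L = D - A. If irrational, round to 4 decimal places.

Each diagonal entry of L is the vertex degree and each off-diagonal entry is -1 where an edge is present, 0 otherwise; in the order [a, b, c, d] the diagonal is [2, 2, 2, 2]. Computing the eigenvalues of L and sorting gives [0, 2, 2, 4]. The Fiedler value lambda_2 = 2 is strictly positive, so the graph is connected. By the matrix-tree theorem the graph has (1/4) * product of the nonzero eigenvalues = 4 spanning trees.

2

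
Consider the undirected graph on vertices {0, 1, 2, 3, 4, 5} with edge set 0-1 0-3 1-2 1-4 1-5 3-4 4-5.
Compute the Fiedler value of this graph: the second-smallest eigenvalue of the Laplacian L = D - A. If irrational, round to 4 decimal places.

Each diagonal entry of L is the vertex degree and each off-diagonal entry is -1 where an edge is present, 0 otherwise; in the order [0, 1, 2, 3, 4, 5] the diagonal is [2, 4, 1, 2, 3, 2]. Computing the eigenvalues of L and sorting gives [0, 0.8817, 1.4506, 2.5341, 3.8647, 5.2688]. The Fiedler value lambda_2 = 0.8817 is strictly positive, so the graph is connected. There is one zero in the spectrum, matching the 1 component.

0.8817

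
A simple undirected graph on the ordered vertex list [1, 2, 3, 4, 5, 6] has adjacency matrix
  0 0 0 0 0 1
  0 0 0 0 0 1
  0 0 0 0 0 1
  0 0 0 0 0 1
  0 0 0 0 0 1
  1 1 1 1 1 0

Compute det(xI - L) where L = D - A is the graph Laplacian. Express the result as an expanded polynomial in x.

Reading degrees in the order [1, 2, 3, 4, 5, 6] gives [1, 1, 1, 1, 1, 5]; set D = diag(1, 1, 1, 1, 1, 5) and form L = D - A. Computing det(xI - L) by cofactor expansion (or equivalently via sum-over-permutations) gives x^6 - 10x^5 + 30x^4 - 40x^3 + 25x^2 - 6x. The constant term is 0 because L is singular (the all-ones vector lies in its kernel). The largest eigenvalue, 6, is at most the vertex count 6. There is one zero in the spectrum, matching the 1 component.

x^6 - 10x^5 + 30x^4 - 40x^3 + 25x^2 - 6x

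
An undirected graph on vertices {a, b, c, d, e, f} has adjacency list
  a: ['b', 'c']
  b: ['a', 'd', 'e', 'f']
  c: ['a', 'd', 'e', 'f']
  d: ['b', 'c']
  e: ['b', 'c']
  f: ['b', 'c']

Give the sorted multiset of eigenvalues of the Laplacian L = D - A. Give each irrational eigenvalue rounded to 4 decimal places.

With the vertex order [a, b, c, d, e, f], the degrees are [2, 4, 4, 2, 2, 2], giving D = diag(2, 4, 4, 2, 2, 2) and L = D - A. Since every row of L sums to 0, the all-ones vector is in the kernel and 0 is an eigenvalue. The single zero eigenvalue shows the graph is connected. The largest eigenvalue, 6, is at most the vertex count 6.

[0, 2, 2, 2, 4, 6]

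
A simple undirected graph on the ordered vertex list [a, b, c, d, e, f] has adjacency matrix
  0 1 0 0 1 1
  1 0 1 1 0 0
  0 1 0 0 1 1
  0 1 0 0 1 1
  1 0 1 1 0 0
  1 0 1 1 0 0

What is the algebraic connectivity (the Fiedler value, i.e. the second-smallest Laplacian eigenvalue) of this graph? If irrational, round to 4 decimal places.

Each diagonal entry of L is the vertex degree and each off-diagonal entry is -1 where an edge is present, 0 otherwise; in the order [a, b, c, d, e, f] the diagonal is [3, 3, 3, 3, 3, 3]. Computing the eigenvalues of L and sorting gives [0, 3, 3, 3, 3, 6]. The Fiedler value lambda_2 = 3 is strictly positive, so the graph is connected. The largest eigenvalue, 6, is at most the vertex count 6. By the matrix-tree theorem the graph has (1/6) * product of the nonzero eigenvalues = 81 spanning trees.

3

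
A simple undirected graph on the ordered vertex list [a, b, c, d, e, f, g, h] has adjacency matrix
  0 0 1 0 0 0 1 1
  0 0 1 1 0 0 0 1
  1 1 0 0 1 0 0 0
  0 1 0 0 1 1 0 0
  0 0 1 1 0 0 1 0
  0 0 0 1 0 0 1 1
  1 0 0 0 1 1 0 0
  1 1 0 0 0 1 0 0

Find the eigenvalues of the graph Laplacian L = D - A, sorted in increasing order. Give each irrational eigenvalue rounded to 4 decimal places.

[0, 2, 2, 2, 4, 4, 4, 6]

Reading degrees in the order [a, b, c, d, e, f, g, h] gives [3, 3, 3, 3, 3, 3, 3, 3]; set D = diag(3, 3, 3, 3, 3, 3, 3, 3) and form L = D - A. The multiplicity of 0 as a Laplacian eigenvalue equals the number of connected components. There is one zero in the spectrum, matching the 1 component.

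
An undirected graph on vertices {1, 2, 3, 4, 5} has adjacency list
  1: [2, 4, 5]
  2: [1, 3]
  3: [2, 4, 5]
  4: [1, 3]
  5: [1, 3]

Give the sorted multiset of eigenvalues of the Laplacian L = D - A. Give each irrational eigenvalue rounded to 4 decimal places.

[0, 2, 2, 3, 5]

Reading degrees in the order [1, 2, 3, 4, 5] gives [3, 2, 3, 2, 2]; set D = diag(3, 2, 3, 2, 2) and form L = D - A. Since every row of L sums to 0, the all-ones vector is in the kernel and 0 is an eigenvalue. The largest eigenvalue, 5, is at most the vertex count 5. By the matrix-tree theorem the graph has (1/5) * product of the nonzero eigenvalues = 12 spanning trees.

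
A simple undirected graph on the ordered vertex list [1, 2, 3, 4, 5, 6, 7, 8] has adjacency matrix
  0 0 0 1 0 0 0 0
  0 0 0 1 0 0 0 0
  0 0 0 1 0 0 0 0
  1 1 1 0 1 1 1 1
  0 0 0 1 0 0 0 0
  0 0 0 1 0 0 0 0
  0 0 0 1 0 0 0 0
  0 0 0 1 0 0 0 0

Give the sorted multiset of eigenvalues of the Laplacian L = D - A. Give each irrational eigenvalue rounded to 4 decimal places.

With the vertex order [1, 2, 3, 4, 5, 6, 7, 8], the degrees are [1, 1, 1, 7, 1, 1, 1, 1], giving D = diag(1, 1, 1, 7, 1, 1, 1, 1) and L = D - A. L is symmetric positive semidefinite, so every eigenvalue is real and nonnegative. The largest eigenvalue, 8, is at most the vertex count 8.

[0, 1, 1, 1, 1, 1, 1, 8]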